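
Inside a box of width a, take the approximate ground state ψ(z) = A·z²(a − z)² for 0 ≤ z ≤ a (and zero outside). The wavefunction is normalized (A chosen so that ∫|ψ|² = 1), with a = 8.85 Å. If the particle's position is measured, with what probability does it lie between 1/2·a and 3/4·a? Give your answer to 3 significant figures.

P ≈ 0.451

The probability is P = ∫ |ψ|² dz over [1/2·a, 3/4·a].
The normalization integral ∫|ψ|²dz over the whole domain equals a^9/630·A², and A² cancels in the ratio.
In terms of u = z/a (A² and the length scale cancel between numerator and denominator), P = [∫_{1/2}^{3/4} u^4·(1 - u)^4 du] / [∫_{0}^{1} u^4·(1 - u)^4 du].
An antiderivative of u^4·(1 - u)^4 is u^5·(70·u^4 - 315·u^3 + 540·u^2 - 420·u + 126)/630; evaluating from 1/2 to 3/4 gives ≈ 0.00071599, while the full integral is 1/630.
This works out to P = 0.4511.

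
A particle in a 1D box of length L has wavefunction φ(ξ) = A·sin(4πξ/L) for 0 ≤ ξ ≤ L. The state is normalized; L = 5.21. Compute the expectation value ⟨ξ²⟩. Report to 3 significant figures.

⟨ξ^2⟩ ≈ 8.96

By definition ⟨ξ²⟩ = ∫ ξ^2 |φ(ξ)|² dξ.
Using sin²θ = (1 − cos 2θ)/2, since the A² factors cancel between numerator and denominator, ⟨ξ²⟩ = -L^2/(32·π^2) + L^2/3.
With L = 5.21, ⟨ξ^2⟩ = 8.962.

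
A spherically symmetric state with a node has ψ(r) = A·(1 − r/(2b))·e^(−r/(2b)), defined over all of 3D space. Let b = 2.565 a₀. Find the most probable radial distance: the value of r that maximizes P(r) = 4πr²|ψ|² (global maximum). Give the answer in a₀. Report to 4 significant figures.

Set d/dr [P(r) = 4πr²|ψ|²] = 0 and solve for r > 0.
This gives r = b·(√(5) + 3).
With b = 2.565, the most probable radial distance is 13.431 a₀.

r ≈ 13.43 a₀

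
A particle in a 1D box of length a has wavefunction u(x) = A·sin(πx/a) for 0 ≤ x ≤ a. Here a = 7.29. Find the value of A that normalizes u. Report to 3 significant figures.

A ≈ 0.524

We need A² ∫|f|² dx = 1, taking the integral from 0 to a.
∫|u|² dx = A²·(a/2).
Plugging in a = 7.29 yields A = 0.5238.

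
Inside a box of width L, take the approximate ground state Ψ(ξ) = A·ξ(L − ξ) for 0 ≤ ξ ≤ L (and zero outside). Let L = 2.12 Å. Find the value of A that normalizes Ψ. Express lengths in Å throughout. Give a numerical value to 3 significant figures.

A ≈ 0.837 Å^(-5/2)

Normalization requires ∫|Ψ|² dξ = 1, integrated from 0 to L.
Expanding the polynomial and integrating term by term, the integral (without the A² prefactor) comes out to L^5/30.
Hence A² = 1/[L^5/30].
Substituting L = 2.12 gives A² = 0.7006, so A = 0.8370.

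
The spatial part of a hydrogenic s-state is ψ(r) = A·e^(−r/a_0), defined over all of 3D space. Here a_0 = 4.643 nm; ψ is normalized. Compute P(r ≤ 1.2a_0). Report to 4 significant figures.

P = ∫ |ψ|² 4πr² dr over r ≤ 1.2a_0.
The full normalization integral is A²·[π·a_0^3] = 1, fixing A².
Let u = r/a_0; then A², 4π and the length scale all cancel, so P = ∫_{0}^{1.2} u^2·e^(-2·u) du ÷ ∫_{0}^{∞} u^2·e^(-2·u) du.
Using ∫ u^2·e^(-2·u) du = -(2·u^2 + 2·u + 1)·e^(-2·u)/4, the numerator is 1/4 - 157·e^(-12/5)/100 and the denominator is 1/4.
Taking the ratio yields P = 0.43029.

P ≈ 0.4303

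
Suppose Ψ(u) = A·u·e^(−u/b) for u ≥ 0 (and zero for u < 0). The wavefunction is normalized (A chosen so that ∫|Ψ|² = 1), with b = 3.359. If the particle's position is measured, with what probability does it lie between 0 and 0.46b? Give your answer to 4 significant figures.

P ≈ 0.06619

P = ∫_{0}^{0.46b} |Ψ(u)|² du.
The normalization integral ∫|Ψ|²du over the whole domain equals b^3/4·A², and A² cancels in the ratio.
Let t = u/b; then A² and the length scale cancel, so P = ∫_{0}^{0.46} t^2·e^(-2·t) dt ÷ ∫_{0}^{∞} t^2·e^(-2·t) dt.
Using ∫ t^2·e^(-2·t) dt = -(2·t^2 + 2·t + 1)·e^(-2·t)/4, the numerator is 1/4 - 2929·e^(-23/25)/5000 and the denominator is 1/4.
The result is P = 0.066190.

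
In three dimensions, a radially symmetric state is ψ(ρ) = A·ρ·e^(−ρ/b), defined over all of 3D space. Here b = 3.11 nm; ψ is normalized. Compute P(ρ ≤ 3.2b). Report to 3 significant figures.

P ≈ 0.765

Integrate the radial probability density 4πρ²|ψ|² over ρ ≤ 3.2b.
The full normalization integral is A²·[3·π·b^5] = 1, fixing A².
In terms of u = ρ/b (A², 4π and the length scale all cancel between numerator and denominator), P = [∫_{0}^{3.2} u^4·e^(-2·u) du] / [∫_{0}^{∞} u^4·e^(-2·u) du].
With ∫ u^4·e^(-2·u) du = -(u^4/2 + u^3 + 3·u^2/2 + 3·u/2 + 3/4)·e^(-2·u) + C, the region integral is ≈ 0.57370 and the full one is 3/4.
Taking the ratio yields P = 0.7649.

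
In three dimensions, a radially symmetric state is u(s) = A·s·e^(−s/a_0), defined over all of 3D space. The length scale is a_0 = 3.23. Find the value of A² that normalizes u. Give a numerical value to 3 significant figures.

A^2 ≈ 0.000302

Require ∫ |u|² 4πs² ds = 1 over the whole domain.
(Spherical symmetry: dV = 4πs² ds.)
Using ∫₀^∞ sⁿ e^(−αs) ds = n!/αⁿ⁺¹, the integral (without the A² prefactor) comes out to 3·π·a_0^5.
With a_0 = 3.23: A² = 0.0003018 and A = 0.01737.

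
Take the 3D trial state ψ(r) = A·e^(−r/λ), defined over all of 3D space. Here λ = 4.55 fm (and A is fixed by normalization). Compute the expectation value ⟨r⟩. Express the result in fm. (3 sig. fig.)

⟨r⟩ = ∫ r |ψ|² 4πr² dr over the full domain.
Using ∫₀^∞ rⁿ e^(−αr) dr = n!/αⁿ⁺¹, since the A² factors cancel between numerator and denominator, ⟨r⟩ = 3·λ/2.
Putting λ = 4.55 gives 6.825.

⟨r⟩ ≈ 6.83 fm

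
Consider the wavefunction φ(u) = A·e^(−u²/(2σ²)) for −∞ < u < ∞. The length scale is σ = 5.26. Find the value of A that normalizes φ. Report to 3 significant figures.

A ≈ 0.328

Require ∫ |φ|² du = 1 over the whole domain.
With φ = A·e^(−u²/(2σ²)), the integral evaluates to A²·[√(π)·σ].
Setting this equal to 1 gives A² = 1/(√(π)·σ).
Plugging in σ = 5.26 yields A = 0.3275.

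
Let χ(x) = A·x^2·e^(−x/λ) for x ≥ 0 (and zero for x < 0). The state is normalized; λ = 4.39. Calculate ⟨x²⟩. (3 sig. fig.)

The expectation value is the |χ|²-weighted average of x^2: ∫ x^2|χ|² dx.
The ratio of the moment integral to the normalization integral gives ⟨x²⟩ = 15·λ^2/2.
Putting λ = 4.39 gives 144.5.

⟨x^2⟩ ≈ 145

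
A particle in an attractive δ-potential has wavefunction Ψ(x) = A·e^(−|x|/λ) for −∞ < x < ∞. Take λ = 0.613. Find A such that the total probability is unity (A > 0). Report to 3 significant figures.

We need A² ∫|f|² dx = 1, taking the integral from −∞ to ∞.
With Ψ = A·e^(−|x|/λ), the integral evaluates to A²·[λ].
So A² = (λ)^(−1).
Substituting λ = 0.613 gives A² = 1.631, so A = 1.277.

A ≈ 1.28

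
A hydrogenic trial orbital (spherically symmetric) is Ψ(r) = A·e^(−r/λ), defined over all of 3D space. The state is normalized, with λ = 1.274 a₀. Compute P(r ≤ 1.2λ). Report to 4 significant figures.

P ≈ 0.4303

P = ∫ |Ψ|² 4πr² dr over r ≤ 1.2λ.
The full normalization integral is A²·[π·λ^3] = 1, fixing A².
Let u = r/λ; then A², 4π and the length scale all cancel, so P = ∫_{0}^{1.2} u^2·e^(-2·u) du ÷ ∫_{0}^{∞} u^2·e^(-2·u) du.
With ∫ u^2·e^(-2·u) du = -(2·u^2 + 2·u + 1)·e^(-2·u)/4 + C, the region integral is 1/4 - 157·e^(-12/5)/100 and the full one is 1/4.
Taking the ratio yields P = 0.43029.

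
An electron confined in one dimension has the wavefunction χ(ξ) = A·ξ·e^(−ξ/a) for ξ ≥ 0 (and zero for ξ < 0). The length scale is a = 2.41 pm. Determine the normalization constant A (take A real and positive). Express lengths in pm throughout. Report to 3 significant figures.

A ≈ 0.535 pm^(-3/2)

Require ∫ |χ|² dξ = 1 over the whole domain.
The integral (without the A² prefactor) comes out to a^3/4.
So A² = (a^3/4)^(−1).
Plugging in a = 2.41 yields A = 0.5346.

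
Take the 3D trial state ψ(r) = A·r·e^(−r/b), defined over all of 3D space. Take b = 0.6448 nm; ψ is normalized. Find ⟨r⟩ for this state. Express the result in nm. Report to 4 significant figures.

⟨r⟩ ≈ 1.612 nm

By definition ⟨r⟩ = ∫ r |ψ(r)|² 4πr² dr.
With ∫₀^∞ r^5 e^(−αr) dr = 5!/α^6, evaluating both integrals, ⟨r⟩ = 5·b/2.
With b = 0.6448, ⟨r⟩ = 1.6120.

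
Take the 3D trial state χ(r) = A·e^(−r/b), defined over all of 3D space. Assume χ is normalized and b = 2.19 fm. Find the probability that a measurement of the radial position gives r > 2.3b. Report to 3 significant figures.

With dV = 4πr²dr, the probability is ∫|χ|² dV over r > 2.3b.
Normalization gives A² = 1/(π·b^3).
Let u = r/b; then A², 4π and the length scale all cancel, so P = ∫_{2.3}^{∞} u^2·e^(-2·u) du ÷ ∫_{0}^{∞} u^2·e^(-2·u) du.
With ∫ u^2·e^(-2·u) du = -(2·u^2 + 2·u + 1)·e^(-2·u)/4 + C, the region integral is 809·e^(-23/5)/200 and the full one is 1/4.
The region integral divided by the full integral gives P = 0.1626.

P ≈ 0.163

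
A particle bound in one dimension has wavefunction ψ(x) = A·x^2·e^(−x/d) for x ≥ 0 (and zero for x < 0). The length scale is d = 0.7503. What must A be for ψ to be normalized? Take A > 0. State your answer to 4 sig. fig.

We need A² ∫|f|² dx = 1, taking the integral from 0 to ∞.
With ψ = A·x^2·e^(−x/d), the integral evaluates to A²·[3·d^5/4].
Substituting d = 0.7503 gives A² = 5.6074, so A = 2.3680.

A ≈ 2.368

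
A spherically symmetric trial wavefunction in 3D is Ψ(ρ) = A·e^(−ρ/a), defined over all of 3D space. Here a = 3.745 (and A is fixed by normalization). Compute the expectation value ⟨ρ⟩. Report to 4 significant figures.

The expectation value is the |Ψ|²-weighted average of ρ: ∫ ρ|Ψ|² 4πρ² dρ.
Using ∫₀^∞ ρⁿ e^(−αρ) dρ = n!/αⁿ⁺¹, since the A² factors cancel between numerator and denominator, ⟨ρ⟩ = 3·a/2.
With a = 3.745, ⟨ρ⟩ = 5.6175.

⟨ρ⟩ ≈ 5.618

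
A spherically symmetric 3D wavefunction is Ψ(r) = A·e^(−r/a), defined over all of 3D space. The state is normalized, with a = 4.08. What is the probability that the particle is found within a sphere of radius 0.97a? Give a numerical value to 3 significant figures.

P ≈ 0.307

P = ∫ |Ψ|² 4πr² dr over r ≤ 0.97a.
Normalization gives A² = 1/(π·a^3).
Substituting u = r/a, A², 4π and the length scale all cancel in the ratio: P = ∫_{0}^{0.97} u^2·e^(-2·u) du / ∫_{0}^{∞} u^2·e^(-2·u) du.
An antiderivative of u^2·e^(-2·u) is -(2·u^2 + 2·u + 1)·e^(-2·u)/4; evaluating from 0 to 0.97 gives ≈ 0.076772, while the full integral is 1/4.
This evaluates to P = 0.3071.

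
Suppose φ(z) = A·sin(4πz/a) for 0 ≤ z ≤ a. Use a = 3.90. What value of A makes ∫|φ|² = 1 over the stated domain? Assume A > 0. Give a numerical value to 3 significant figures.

A ≈ 0.716

Normalization requires ∫|φ|² dz = 1, integrated from 0 to a.
Using sin²θ = (1 − cos 2θ)/2, ∫|φ|² dz = A²·(a/2).
So A² = (a/2)^(−1).
Substituting a = 3.90 gives A² = 0.5128, so A = 0.7161.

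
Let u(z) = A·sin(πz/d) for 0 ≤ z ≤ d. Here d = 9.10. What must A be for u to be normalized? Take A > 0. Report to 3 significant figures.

Normalization requires ∫|u|² dz = 1, integrated from 0 to d.
Using sin²θ = (1 − cos 2θ)/2, with u = A·sin(πz/d), the integral evaluates to A²·[d/2].
So A² = (d/2)^(−1).
Plugging in d = 9.10 yields A = 0.4688.

A ≈ 0.469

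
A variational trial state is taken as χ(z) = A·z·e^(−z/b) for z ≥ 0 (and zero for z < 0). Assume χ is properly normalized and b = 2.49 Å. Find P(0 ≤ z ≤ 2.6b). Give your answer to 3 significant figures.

The probability is P = ∫ |χ|² dz over [0, 2.6b].
With A² fixed by ∫|χ|² = 1, i.e. A² = (b^3/4)^(−1), substitute and integrate.
Let u = z/b; then A² and the length scale cancel, so P = ∫_{0}^{2.6} u^2·e^(-2·u) du ÷ ∫_{0}^{∞} u^2·e^(-2·u) du.
An antiderivative of u^2·e^(-2·u) is -(2·u^2 + 2·u + 1)·e^(-2·u)/4; evaluating from 0 to 2.6 gives 1/4 - 493·e^(-26/5)/100, while the full integral is 1/4.
The result is P = 0.8912.

P ≈ 0.891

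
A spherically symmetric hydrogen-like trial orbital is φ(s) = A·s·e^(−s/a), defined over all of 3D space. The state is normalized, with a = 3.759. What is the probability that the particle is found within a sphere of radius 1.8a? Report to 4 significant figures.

P = ∫ |φ|² 4πs² ds over s ≤ 1.8a.
Normalization gives A² = 1/(3·π·a^5).
In terms of u = s/a (A², 4π and the length scale all cancel between numerator and denominator), P = [∫_{0}^{1.8} u^4·e^(-2·u) du] / [∫_{0}^{∞} u^4·e^(-2·u) du].
Using ∫ u^4·e^(-2·u) du = -(u^4/2 + u^3 + 3·u^2/2 + 3·u/2 + 3/4)·e^(-2·u), the numerator is ≈ 0.220171 and the denominator is 3/4.
Taking the ratio yields P = 0.29356.

P ≈ 0.2936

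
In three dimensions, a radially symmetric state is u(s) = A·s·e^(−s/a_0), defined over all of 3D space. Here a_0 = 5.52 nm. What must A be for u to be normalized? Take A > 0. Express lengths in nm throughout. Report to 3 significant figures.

We need A² ∫|f|² 4πs² ds = 1, taking the integral from 0 to ∞.
The angular integral contributes 4π, leaving ∫₀^∞ s²|u|² ds.
With ∫₀^∞ s^4 e^(−αs) ds = 4!/α^5, with u = A·s·e^(−s/a_0), the integral evaluates to A²·[3·π·a_0^5].
Hence A² = 1/[3·π·a_0^5].
With a_0 = 5.52: A² = 0.00002070 and A = 0.004550.

A ≈ 0.00455 nm^(-5/2)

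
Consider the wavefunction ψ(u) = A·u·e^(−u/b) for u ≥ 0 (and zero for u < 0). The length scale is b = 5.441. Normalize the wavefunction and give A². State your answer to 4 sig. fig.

A^2 ≈ 0.02483

We need A² ∫|f|² du = 1, taking the integral from 0 to ∞.
Recall ∫₀^∞ u^m e^(−u/β) du = m!·β^(m+1), with ψ = A·u·e^(−u/b), the integral evaluates to A²·[b^3/4].
Hence A² = 1/[b^3/4].
With b = 5.441: A² = 0.024833 and A = 0.15758.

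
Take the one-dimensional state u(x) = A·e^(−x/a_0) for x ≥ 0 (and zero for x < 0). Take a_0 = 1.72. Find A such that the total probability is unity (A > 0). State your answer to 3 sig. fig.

A ≈ 1.08

We need A² ∫|f|² dx = 1, taking the integral from 0 to ∞.
The integral (without the A² prefactor) comes out to a_0/2.
Setting this equal to 1 gives A² = 1/(a_0/2).
Plugging in a_0 = 1.72 yields A = 1.078.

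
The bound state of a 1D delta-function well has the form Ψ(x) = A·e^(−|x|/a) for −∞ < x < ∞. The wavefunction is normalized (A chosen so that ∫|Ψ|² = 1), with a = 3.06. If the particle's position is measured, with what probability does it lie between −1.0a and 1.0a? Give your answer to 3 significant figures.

|Ψ|² is the probability density, so P = ∫_{−1.0a}^{1.0a} |Ψ|² dx.
Since A² = 1/(a), this is the region integral divided by the full normalization integral.
Both integrals are even about x = 0, so only the x ≥ 0 halves are needed (the factors of 2 cancel). In terms of u = x/a (A² and the length scale cancel between numerator and denominator), P = [∫_{0}^{1.0} e^(-2·u) du] / [∫_{0}^{∞} e^(-2·u) du].
Using ∫ e^(-2·u) du = -e^(-2·u)/2, the numerator is 1/2 - e^(-2)/2 and the denominator is 1/2.
This works out to P = 0.8647.

P ≈ 0.865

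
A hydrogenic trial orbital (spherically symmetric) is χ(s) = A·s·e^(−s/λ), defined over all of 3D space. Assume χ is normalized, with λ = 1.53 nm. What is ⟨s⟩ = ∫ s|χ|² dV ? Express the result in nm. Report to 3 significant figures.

The expectation value is the |χ|²-weighted average of s: ∫ s|χ|² 4πs² ds.
Recall ∫₀^∞ s^m e^(−s/β) ds = m!·β^(m+1), the ratio of the moment integral to the normalization integral gives ⟨s⟩ = 5·λ/2.
With λ = 1.53, ⟨s⟩ = 3.825.

⟨s⟩ ≈ 3.83 nm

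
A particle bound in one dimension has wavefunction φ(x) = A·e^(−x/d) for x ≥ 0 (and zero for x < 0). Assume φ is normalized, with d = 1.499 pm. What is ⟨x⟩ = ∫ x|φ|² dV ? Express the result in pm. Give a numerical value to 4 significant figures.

⟨x⟩ = ∫ x |φ|² dx over the full domain.
With ∫₀^∞ x^1 e^(−αx) dx = 1!/α^2, since the A² factors cancel between numerator and denominator, ⟨x⟩ = d/2.
With d = 1.499, ⟨x⟩ = 0.74950.

⟨x⟩ ≈ 0.7495 pm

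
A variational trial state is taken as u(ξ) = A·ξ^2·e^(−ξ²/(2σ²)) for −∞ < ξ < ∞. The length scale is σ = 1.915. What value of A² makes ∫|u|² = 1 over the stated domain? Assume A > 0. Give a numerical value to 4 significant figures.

We need A² ∫|f|² dξ = 1, taking the integral from −∞ to ∞.
Differentiating ∫e^(−αξ²) dξ = √(π/α) under α to get the higher moments, with u = A·ξ^2·e^(−ξ²/(2σ²)), the integral evaluates to A²·[3·√(π)·σ^5/4].
Hence A² = 1/[3·√(π)·σ^5/4].
Substituting σ = 1.915 gives A² = 0.029209, so A = 0.17091.

A^2 ≈ 0.02921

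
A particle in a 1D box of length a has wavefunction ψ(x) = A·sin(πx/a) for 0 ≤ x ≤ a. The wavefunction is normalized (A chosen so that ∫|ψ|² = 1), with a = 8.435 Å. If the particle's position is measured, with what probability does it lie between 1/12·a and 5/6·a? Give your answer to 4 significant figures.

P ≈ 0.9674

|ψ|² is the probability density, so P = ∫_{1/12·a}^{5/6·a} |ψ|² dx.
With A² fixed by ∫|ψ|² = 1, i.e. A² = (a/2)^(−1), substitute and integrate.
Let u = x/a; then A² and the length scale cancel, so P = ∫_{1/12}^{5/6} sin(π·u)^2 du ÷ ∫_{0}^{1} sin(π·u)^2 du.
An antiderivative of sin(π·u)^2 is u/2 - sin(2·π·u)/(4·π); evaluating from 1/12 to 5/6 gives 1/(8·π) + √(3)/(8·π) + 3/8, while the full integral is 1/2.
Taking the ratio, P = (1 + √(3) + 3·π)/(4·π).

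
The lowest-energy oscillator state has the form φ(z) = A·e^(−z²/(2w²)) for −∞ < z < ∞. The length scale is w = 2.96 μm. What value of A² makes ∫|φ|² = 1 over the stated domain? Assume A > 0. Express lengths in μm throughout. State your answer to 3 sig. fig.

A^2 ≈ 0.191 μm^(-1)

The normalization condition is ∫|φ|² dz = 1 from −∞ to ∞.
Carrying out the integral gives A² · √(π)·w.
So A² = (√(π)·w)^(−1).
Substituting w = 2.96 gives A² = 0.1906, so A = 0.4366.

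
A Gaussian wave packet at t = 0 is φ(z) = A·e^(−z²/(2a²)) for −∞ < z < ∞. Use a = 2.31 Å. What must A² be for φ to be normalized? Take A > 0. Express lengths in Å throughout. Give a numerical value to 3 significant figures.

A^2 ≈ 0.244 Å^(-1)

We need A² ∫|f|² dz = 1, taking the integral from −∞ to ∞.
Differentiating ∫e^(−αz²) dz = √(π/α) under α to get the higher moments, with φ = A·e^(−z²/(2a²)), the integral evaluates to A²·[√(π)·a].
Setting this equal to 1 gives A² = 1/(√(π)·a).
With a = 2.31: A² = 0.2442 and A = 0.4942.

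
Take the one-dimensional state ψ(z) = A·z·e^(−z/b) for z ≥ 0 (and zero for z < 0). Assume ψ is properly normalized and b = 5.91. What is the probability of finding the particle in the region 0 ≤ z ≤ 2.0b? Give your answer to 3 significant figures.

The probability is P = ∫ |ψ|² dz over [0, 2.0b].
Since A² = 1/(b^3/4), this is the region integral divided by the full normalization integral.
In terms of u = z/b (A² and the length scale cancel between numerator and denominator), P = [∫_{0}^{2.0} u^2·e^(-2·u) du] / [∫_{0}^{∞} u^2·e^(-2·u) du].
An antiderivative of u^2·e^(-2·u) is -(2·u^2 + 2·u + 1)·e^(-2·u)/4; evaluating from 0 to 2.0 gives 1/4 - 13·e^(-4)/4, while the full integral is 1/4.
Taking the ratio, P = 0.7619.

P ≈ 0.762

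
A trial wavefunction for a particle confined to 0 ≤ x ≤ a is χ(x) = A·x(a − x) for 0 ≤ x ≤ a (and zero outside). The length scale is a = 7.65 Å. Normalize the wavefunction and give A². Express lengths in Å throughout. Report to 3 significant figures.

The normalization condition is ∫|χ|² dx = 1 from 0 to a.
Expanding the polynomial and integrating term by term, ∫|χ|² dx = A²·(a^5/30).
Plugging in a = 7.65 yields A = 0.03384.

A^2 ≈ 0.00115 Å^(-5)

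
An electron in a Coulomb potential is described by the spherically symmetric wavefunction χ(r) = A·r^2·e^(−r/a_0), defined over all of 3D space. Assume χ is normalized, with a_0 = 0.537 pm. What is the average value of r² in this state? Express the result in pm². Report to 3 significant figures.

The expectation value is the |χ|²-weighted average of r^2: ∫ r^2|χ|² 4πr² dr.
The ratio of the moment integral to the normalization integral gives ⟨r²⟩ = 14·a_0^2.
With a_0 = 0.537, ⟨r^2⟩ = 4.037.

⟨r^2⟩ ≈ 4.04 pm^2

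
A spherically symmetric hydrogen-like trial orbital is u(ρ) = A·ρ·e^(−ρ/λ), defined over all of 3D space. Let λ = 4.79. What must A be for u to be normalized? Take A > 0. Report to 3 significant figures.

We need A² ∫|f|² 4πρ² dρ = 1, taking the integral from 0 to ∞.
∫|u|² 4πρ² dρ = A²·(3·π·λ^5).
Hence A² = 1/[3·π·λ^5].
Substituting λ = 4.79 gives A² = 0.00004208, so A = 0.006487.

A ≈ 0.00649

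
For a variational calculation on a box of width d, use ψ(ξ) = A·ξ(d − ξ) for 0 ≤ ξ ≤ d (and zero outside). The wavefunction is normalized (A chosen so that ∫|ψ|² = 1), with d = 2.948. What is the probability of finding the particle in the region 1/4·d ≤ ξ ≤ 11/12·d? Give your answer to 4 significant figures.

|ψ|² is the probability density, so P = ∫_{1/4·d}^{11/12·d} |ψ|² dξ.
With A² fixed by ∫|ψ|² = 1, i.e. A² = (d^5/30)^(−1), substitute and integrate.
Let u = ξ/d; then A² and the length scale cancel, so P = ∫_{1/4}^{11/12} u^2·(1 - u)^2 du ÷ ∫_{0}^{1} u^2·(1 - u)^2 du.
With ∫ u^2·(1 - u)^2 du = u^3·(6·u^2 - 15·u + 10)/30 + C, the region integral is ≈ 0.0297132 and the full one is 1/30.
This works out to P = 4621/5184.

P ≈ 0.8914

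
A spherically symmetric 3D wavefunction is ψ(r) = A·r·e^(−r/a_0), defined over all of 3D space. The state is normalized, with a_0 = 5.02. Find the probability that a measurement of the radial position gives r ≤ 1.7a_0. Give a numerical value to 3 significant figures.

P = ∫ |ψ|² 4πr² dr over r ≤ 1.7a_0.
A² is fixed by ∫₀^∞ 4πr²|ψ|² dr = 1, i.e. A² = (3·π·a_0^5)^(−1).
Substituting u = r/a_0, A², 4π and the length scale all cancel in the ratio: P = ∫_{0}^{1.7} u^4·e^(-2·u) du / ∫_{0}^{∞} u^4·e^(-2·u) du.
An antiderivative of u^4·e^(-2·u) is -(u^4/2 + u^3 + 3·u^2/2 + 3·u/2 + 3/4)·e^(-2·u); evaluating from 0 to 1.7 gives ≈ 0.19186, while the full integral is 3/4.
Taking the ratio yields P = 0.2558.

P ≈ 0.256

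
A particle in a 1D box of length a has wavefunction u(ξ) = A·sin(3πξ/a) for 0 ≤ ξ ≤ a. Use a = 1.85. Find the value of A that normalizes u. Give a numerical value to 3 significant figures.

We need A² ∫|f|² dξ = 1, taking the integral from 0 to a.
The integral (without the A² prefactor) comes out to a/2.
So A² = (a/2)^(−1).
With a = 1.85: A² = 1.081 and A = 1.040.

A ≈ 1.04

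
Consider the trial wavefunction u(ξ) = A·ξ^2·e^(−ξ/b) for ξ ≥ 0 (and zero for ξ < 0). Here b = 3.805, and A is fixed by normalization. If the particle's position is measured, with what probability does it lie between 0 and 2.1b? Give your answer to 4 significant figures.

P ≈ 0.4102

P = ∫_{0}^{2.1b} |u(ξ)|² dξ.
Since A² = 1/(3·b^5/4), this is the region integral divided by the full normalization integral.
Let t = ξ/b; then A² and the length scale cancel, so P = ∫_{0}^{2.1} t^4·e^(-2·t) dt ÷ ∫_{0}^{∞} t^4·e^(-2·t) dt.
With ∫ t^4·e^(-2·t) dt = -(t^4/2 + t^3 + 3·t^2/2 + 3·t/2 + 3/4)·e^(-2·t) + C, the region integral is ≈ 0.307630 and the full one is 3/4.
This works out to P = 0.41017.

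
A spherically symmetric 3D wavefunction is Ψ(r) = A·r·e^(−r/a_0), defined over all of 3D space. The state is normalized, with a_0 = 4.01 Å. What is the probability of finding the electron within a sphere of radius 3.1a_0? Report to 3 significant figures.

P ≈ 0.741

With dV = 4πr²dr, the probability is ∫|Ψ|² dV over r ≤ 3.1a_0.
The full normalization integral is A²·[3·π·a_0^5] = 1, fixing A².
Substituting u = r/a_0, A², 4π and the length scale all cancel in the ratio: P = ∫_{0}^{3.1} u^4·e^(-2·u) du / ∫_{0}^{∞} u^4·e^(-2·u) du.
Using ∫ u^4·e^(-2·u) du = -(u^4/2 + u^3 + 3·u^2/2 + 3·u/2 + 3/4)·e^(-2·u), the numerator is ≈ 0.55562 and the denominator is 3/4.
The region integral divided by the full integral gives P = 0.7408.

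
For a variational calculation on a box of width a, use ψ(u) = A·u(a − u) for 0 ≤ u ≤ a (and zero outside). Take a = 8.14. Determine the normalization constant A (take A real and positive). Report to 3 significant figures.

The normalization condition is ∫|ψ|² du = 1 from 0 to a.
The integral (without the A² prefactor) comes out to a^5/30.
Plugging in a = 8.14 yields A = 0.02897.

A ≈ 0.0290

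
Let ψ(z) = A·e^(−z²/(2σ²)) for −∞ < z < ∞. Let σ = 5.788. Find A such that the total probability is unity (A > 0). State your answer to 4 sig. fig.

A ≈ 0.3122

Require ∫ |ψ|² dz = 1 over the whole domain.
The integral (without the A² prefactor) comes out to √(π)·σ.
So A² = (√(π)·σ)^(−1).
Plugging in σ = 5.788 yields A = 0.31221.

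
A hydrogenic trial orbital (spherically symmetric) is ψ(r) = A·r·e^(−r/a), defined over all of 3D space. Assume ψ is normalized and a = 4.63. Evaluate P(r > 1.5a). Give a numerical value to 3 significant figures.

P = ∫ |ψ|² 4πr² dr over r > 1.5a.
A² is fixed by ∫₀^∞ 4πr²|ψ|² dr = 1, i.e. A² = (3·π·a^5)^(−1).
Let u = r/a; then A², 4π and the length scale all cancel, so P = ∫_{1.5}^{∞} u^4·e^(-2·u) du ÷ ∫_{0}^{∞} u^4·e^(-2·u) du.
With ∫ u^4·e^(-2·u) du = -(u^4/2 + u^3 + 3·u^2/2 + 3·u/2 + 3/4)·e^(-2·u) + C, the region integral is 393·e^(-3)/32 and the full one is 3/4.
The region integral divided by the full integral gives P = 0.8153.

P ≈ 0.815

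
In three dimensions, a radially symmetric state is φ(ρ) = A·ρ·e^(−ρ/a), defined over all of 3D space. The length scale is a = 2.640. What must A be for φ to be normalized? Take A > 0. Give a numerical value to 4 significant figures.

A ≈ 0.02876

We need A² ∫|f|² 4πρ² dρ = 1, taking the integral from 0 to ∞.
With ∫₀^∞ ρ^4 e^(−αρ) dρ = 4!/α^5, ∫|φ|² 4πρ² dρ = A²·(3·π·a^5).
So A² = (3·π·a^5)^(−1).
Substituting a = 2.640 gives A² = 0.00082739, so A = 0.028764.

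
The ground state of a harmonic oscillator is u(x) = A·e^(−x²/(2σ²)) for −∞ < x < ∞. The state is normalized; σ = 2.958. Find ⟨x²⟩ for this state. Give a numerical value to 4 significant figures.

⟨x²⟩ = ∫ x^2 |u|² dx over the full domain.
Differentiating ∫e^(−αx²) dx = √(π/α) under α to get the higher moments, the ratio of the moment integral to the normalization integral gives ⟨x²⟩ = σ^2/2.
Putting σ = 2.958 gives 4.3749.

⟨x^2⟩ ≈ 4.375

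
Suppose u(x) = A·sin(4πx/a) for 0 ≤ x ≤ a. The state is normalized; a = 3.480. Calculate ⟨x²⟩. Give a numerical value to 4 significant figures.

⟨x^2⟩ ≈ 3.998

⟨x²⟩ = ∫ x^2 |u|² dx over the full domain.
Since the A² factors cancel between numerator and denominator, ⟨x²⟩ = -a^2/(32·π^2) + a^2/3.
Putting a = 3.480 gives 3.9985.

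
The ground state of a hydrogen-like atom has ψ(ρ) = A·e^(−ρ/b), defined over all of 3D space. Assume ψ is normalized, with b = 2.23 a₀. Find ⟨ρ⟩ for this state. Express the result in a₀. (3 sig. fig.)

⟨ρ⟩ = ∫ ρ |ψ|² 4πρ² dρ over the full domain.
Recall ∫₀^∞ ρ^m e^(−ρ/β) dρ = m!·β^(m+1), the ratio of the moment integral to the normalization integral gives ⟨ρ⟩ = 3·b/2.
Putting b = 2.23 gives 3.345.

⟨ρ⟩ ≈ 3.35 a₀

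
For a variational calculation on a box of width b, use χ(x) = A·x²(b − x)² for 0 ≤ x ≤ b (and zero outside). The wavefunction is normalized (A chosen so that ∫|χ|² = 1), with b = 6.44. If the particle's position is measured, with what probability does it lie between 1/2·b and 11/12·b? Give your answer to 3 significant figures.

|χ|² is the probability density, so P = ∫_{1/2·b}^{11/12·b} |χ|² dx.
With A² fixed by ∫|χ|² = 1, i.e. A² = (b^9/630)^(−1), substitute and integrate.
Substituting u = x/b, A² and the length scale cancel in the ratio: P = ∫_{1/2}^{11/12} u^4·(1 - u)^4 du / ∫_{0}^{1} u^4·(1 - u)^4 du.
An antiderivative of u^4·(1 - u)^4 is u^5·(70·u^4 - 315·u^3 + 540·u^2 - 420·u + 126)/630; evaluating from 1/2 to 11/12 gives ≈ 0.00079305, while the full integral is 1/630.
Evaluating gives P = 0.4996.

P ≈ 0.500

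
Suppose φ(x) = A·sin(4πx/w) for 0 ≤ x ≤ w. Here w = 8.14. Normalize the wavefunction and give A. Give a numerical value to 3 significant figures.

The normalization condition is ∫|φ|² dx = 1 from 0 to w.
∫|φ|² dx = A²·(w/2).
With w = 8.14: A² = 0.2457 and A = 0.4957.

A ≈ 0.496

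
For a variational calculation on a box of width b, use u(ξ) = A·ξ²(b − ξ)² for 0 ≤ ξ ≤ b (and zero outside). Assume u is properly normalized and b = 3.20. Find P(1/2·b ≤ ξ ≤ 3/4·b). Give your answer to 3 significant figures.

P = ∫_{1/2·b}^{3/4·b} |u(ξ)|² dξ.
With A² fixed by ∫|u|² = 1, i.e. A² = (b^9/630)^(−1), substitute and integrate.
Substituting t = ξ/b, A² and the length scale cancel in the ratio: P = ∫_{1/2}^{3/4} t^4·(1 - t)^4 dt / ∫_{0}^{1} t^4·(1 - t)^4 dt.
An antiderivative of t^4·(1 - t)^4 is t^5·(70·t^4 - 315·t^3 + 540·t^2 - 420·t + 126)/630; evaluating from 1/2 to 3/4 gives ≈ 0.00071599, while the full integral is 1/630.
Evaluating gives P = 0.4511.

P ≈ 0.451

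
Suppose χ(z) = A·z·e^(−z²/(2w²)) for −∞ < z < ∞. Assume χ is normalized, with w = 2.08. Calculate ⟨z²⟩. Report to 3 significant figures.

⟨z^2⟩ ≈ 6.49

⟨z²⟩ = ∫ z^2 |χ|² dz over the full domain.
With ∫_{−∞}^{∞} z^(2m) e^(−αz²) dz = (2m−1)!!·√π / (2^m α^(m+1/2)), since the A² factors cancel between numerator and denominator, ⟨z²⟩ = 3·w^2/2.
With w = 2.08, ⟨z^2⟩ = 6.490.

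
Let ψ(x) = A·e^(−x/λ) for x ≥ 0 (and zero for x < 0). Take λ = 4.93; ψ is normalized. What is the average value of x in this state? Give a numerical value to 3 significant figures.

⟨x⟩ ≈ 2.47

By definition ⟨x⟩ = ∫ x |ψ(x)|² dx.
Using ∫₀^∞ xⁿ e^(−αx) dx = n!/αⁿ⁺¹, the ratio of the moment integral to the normalization integral gives ⟨x⟩ = λ/2.
Putting λ = 4.93 gives 2.465.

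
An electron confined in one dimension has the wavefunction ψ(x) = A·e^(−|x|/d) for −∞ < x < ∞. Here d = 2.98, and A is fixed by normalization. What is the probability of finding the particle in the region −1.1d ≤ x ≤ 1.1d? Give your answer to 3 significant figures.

|ψ|² is the probability density, so P = ∫_{−1.1d}^{1.1d} |ψ|² dx.
The normalization integral ∫|ψ|²dx over the whole domain equals d·A², and A² cancels in the ratio.
Both integrals are even about x = 0, so only the x ≥ 0 halves are needed (the factors of 2 cancel). Substituting u = x/d, A² and the length scale cancel in the ratio: P = ∫_{0}^{1.1} e^(-2·u) du / ∫_{0}^{∞} e^(-2·u) du.
An antiderivative of e^(-2·u) is -e^(-2·u)/2; evaluating from 0 to 1.1 gives 1/2 - e^(-11/5)/2, while the full integral is 1/2.
The result is P = 0.8892.

P ≈ 0.889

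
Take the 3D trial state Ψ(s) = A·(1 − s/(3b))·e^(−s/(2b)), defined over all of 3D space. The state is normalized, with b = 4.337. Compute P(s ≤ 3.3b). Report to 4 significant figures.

P ≈ 0.3534

P = ∫ |Ψ|² 4πs² ds over s ≤ 3.3b.
A² is fixed by ∫₀^∞ 4πs²|Ψ|² ds = 1, i.e. A² = (8·π·b^3/3)^(−1).
Let u = s/b; then A², 4π and the length scale all cancel, so P = ∫_{0}^{3.3} u^2·(1 - u/3)^2·e^(-u) du ÷ ∫_{0}^{∞} u^2·(1 - u/3)^2·e^(-u) du.
Using ∫ u^2·(1 - u/3)^2·e^(-u) du = (-u^4 + 2·u^3 - 3·u^2 - 6·u - 6)·e^(-u)/9, the numerator is ≈ 0.235592 and the denominator is 2/3.
Taking the ratio yields P = 0.35339.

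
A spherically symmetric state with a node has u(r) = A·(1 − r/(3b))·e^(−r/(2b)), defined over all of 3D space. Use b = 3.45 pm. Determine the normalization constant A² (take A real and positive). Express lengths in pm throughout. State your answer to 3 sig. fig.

A^2 ≈ 0.00291 pm^(-3)

Require ∫ |u|² 4πr² dr = 1 over the whole domain.
(Spherical symmetry: dV = 4πr² dr.)
With ∫₀^∞ r^4 e^(−αr) dr = 4!/α^5, ∫|u|² 4πr² dr = A²·(8·π·b^3/3).
So A² = (8·π·b^3/3)^(−1).
Plugging in b = 3.45 yields A = 0.05392.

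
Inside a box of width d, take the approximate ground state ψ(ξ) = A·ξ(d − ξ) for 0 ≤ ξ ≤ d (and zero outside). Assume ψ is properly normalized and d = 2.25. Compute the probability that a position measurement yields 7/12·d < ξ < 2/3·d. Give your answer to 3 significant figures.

P ≈ 0.137

The probability is P = ∫ |ψ|² dξ over [7/12·d, 2/3·d].
With A² fixed by ∫|ψ|² = 1, i.e. A² = (d^5/30)^(−1), substitute and integrate.
In terms of u = ξ/d (A² and the length scale cancel between numerator and denominator), P = [∫_{7/12}^{2/3} u^2·(1 - u)^2 du] / [∫_{0}^{1} u^2·(1 - u)^2 du].
An antiderivative of u^2·(1 - u)^2 is u^3·(6·u^2 - 15·u + 10)/30; evaluating from 7/12 to 2/3 gives ≈ 0.0045581, while the full integral is 1/30.
Evaluating gives P = 0.1367.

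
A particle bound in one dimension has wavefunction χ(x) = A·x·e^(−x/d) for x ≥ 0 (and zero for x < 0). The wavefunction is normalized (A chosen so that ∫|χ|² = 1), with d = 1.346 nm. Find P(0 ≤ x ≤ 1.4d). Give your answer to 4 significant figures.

P ≈ 0.5305

P = ∫_{0}^{1.4d} |χ(x)|² dx.
With A² fixed by ∫|χ|² = 1, i.e. A² = (d^3/4)^(−1), substitute and integrate.
Substituting u = x/d, A² and the length scale cancel in the ratio: P = ∫_{0}^{1.4} u^2·e^(-2·u) du / ∫_{0}^{∞} u^2·e^(-2·u) du.
An antiderivative of u^2·e^(-2·u) is -(2·u^2 + 2·u + 1)·e^(-2·u)/4; evaluating from 0 to 1.4 gives 1/4 - 193·e^(-14/5)/100, while the full integral is 1/4.
The result is P = 0.53055.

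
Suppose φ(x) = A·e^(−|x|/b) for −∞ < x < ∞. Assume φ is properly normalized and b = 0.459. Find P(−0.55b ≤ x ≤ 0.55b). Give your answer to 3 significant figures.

P ≈ 0.667

P = ∫_{−0.55b}^{0.55b} |φ(x)|² dx.
The normalization integral ∫|φ|²dx over the whole domain equals b·A², and A² cancels in the ratio.
By symmetry take twice the x ≥ 0 contribution in numerator and denominator; the 2's cancel. In terms of u = x/b (A² and the length scale cancel between numerator and denominator), P = [∫_{0}^{0.55} e^(-2·u) du] / [∫_{0}^{∞} e^(-2·u) du].
An antiderivative of e^(-2·u) is -e^(-2·u)/2; evaluating from 0 to 0.55 gives 1/2 - e^(-11/10)/2, while the full integral is 1/2.
Taking the ratio, P = 0.6671.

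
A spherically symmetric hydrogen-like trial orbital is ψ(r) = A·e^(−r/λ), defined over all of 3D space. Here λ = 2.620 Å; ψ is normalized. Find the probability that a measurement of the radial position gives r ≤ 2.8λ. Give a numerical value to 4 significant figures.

With dV = 4πr²dr, the probability is ∫|ψ|² dV over r ≤ 2.8λ.
The full normalization integral is A²·[π·λ^3] = 1, fixing A².
In terms of u = r/λ (A², 4π and the length scale all cancel between numerator and denominator), P = [∫_{0}^{2.8} u^2·e^(-2·u) du] / [∫_{0}^{∞} u^2·e^(-2·u) du].
With ∫ u^2·e^(-2·u) du = -(2·u^2 + 2·u + 1)·e^(-2·u)/4 + C, the region integral is 1/4 - 557·e^(-28/5)/100 and the full one is 1/4.
The region integral divided by the full integral gives P = 0.91761.

P ≈ 0.9176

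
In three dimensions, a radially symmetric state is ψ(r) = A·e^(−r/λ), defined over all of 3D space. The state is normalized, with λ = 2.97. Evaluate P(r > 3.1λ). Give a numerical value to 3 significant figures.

Integrate the radial probability density 4πr²|ψ|² over r > 3.1λ.
Normalization gives A² = 1/(π·λ^3).
Let u = r/λ; then A², 4π and the length scale all cancel, so P = ∫_{3.1}^{∞} u^2·e^(-2·u) du ÷ ∫_{0}^{∞} u^2·e^(-2·u) du.
An antiderivative of u^2·e^(-2·u) is -(2·u^2 + 2·u + 1)·e^(-2·u)/4; evaluating from 3.1 to ∞ gives 1321·e^(-31/5)/200, while the full integral is 1/4.
Taking the ratio yields P = 0.05362.

P ≈ 0.0536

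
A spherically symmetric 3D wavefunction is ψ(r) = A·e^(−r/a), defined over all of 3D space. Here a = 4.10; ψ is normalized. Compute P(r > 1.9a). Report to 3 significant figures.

P = ∫ |ψ|² 4πr² dr over r > 1.9a.
The full normalization integral is A²·[π·a^3] = 1, fixing A².
Let u = r/a; then A², 4π and the length scale all cancel, so P = ∫_{1.9}^{∞} u^2·e^(-2·u) du ÷ ∫_{0}^{∞} u^2·e^(-2·u) du.
With ∫ u^2·e^(-2·u) du = -(2·u^2 + 2·u + 1)·e^(-2·u)/4 + C, the region integral is 601·e^(-19/5)/200 and the full one is 1/4.
Taking the ratio yields P = 0.2689.

P ≈ 0.269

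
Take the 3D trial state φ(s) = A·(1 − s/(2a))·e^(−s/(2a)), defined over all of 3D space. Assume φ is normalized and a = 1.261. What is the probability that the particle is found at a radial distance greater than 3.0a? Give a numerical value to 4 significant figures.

P ≈ 0.9273

Integrate the radial probability density 4πs²|φ|² over s > 3.0a.
The full normalization integral is A²·[8·π·a^3] = 1, fixing A².
Let u = s/a; then A², 4π and the length scale all cancel, so P = ∫_{3.0}^{∞} u^2·(1 - u/2)^2·e^(-u) du ÷ ∫_{0}^{∞} u^2·(1 - u/2)^2·e^(-u) du.
Using ∫ u^2·(1 - u/2)^2·e^(-u) du = -(u^4/4 + u^2 + 2·u + 2)·e^(-u), the numerator is 149·e^(-3)/4 and the denominator is 2.
This evaluates to P = 0.92728.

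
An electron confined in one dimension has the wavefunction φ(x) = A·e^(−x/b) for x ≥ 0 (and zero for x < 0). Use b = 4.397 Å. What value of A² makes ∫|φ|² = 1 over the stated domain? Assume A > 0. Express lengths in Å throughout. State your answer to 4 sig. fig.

A^2 ≈ 0.4549 Å^(-1)

The normalization condition is ∫|φ|² dx = 1 from 0 to ∞.
With φ = A·e^(−x/b), the integral evaluates to A²·[b/2].
So A² = (b/2)^(−1).
With b = 4.397: A² = 0.45486 and A = 0.67443.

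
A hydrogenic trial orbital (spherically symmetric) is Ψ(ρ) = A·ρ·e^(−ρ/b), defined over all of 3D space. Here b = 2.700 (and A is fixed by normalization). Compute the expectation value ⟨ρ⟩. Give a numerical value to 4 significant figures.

By definition ⟨ρ⟩ = ∫ ρ |Ψ(ρ)|² 4πρ² dρ.
Recall ∫₀^∞ ρ^m e^(−ρ/β) dρ = m!·β^(m+1), evaluating both integrals, ⟨ρ⟩ = 5·b/2.
With b = 2.700, ⟨ρ⟩ = 6.7500.

⟨ρ⟩ ≈ 6.750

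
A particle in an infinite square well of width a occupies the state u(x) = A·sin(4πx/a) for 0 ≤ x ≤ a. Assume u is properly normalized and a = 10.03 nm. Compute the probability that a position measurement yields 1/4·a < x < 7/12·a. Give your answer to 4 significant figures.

The probability is P = ∫ |u|² dx over [1/4·a, 7/12·a].
Since A² = 1/(a/2), this is the region integral divided by the full normalization integral.
In terms of t = x/a (A² and the length scale cancel between numerator and denominator), P = [∫_{1/4}^{7/12} sin(4·π·t)^2 dt] / [∫_{0}^{1} sin(4·π·t)^2 dt].
With ∫ sin(4·π·t)^2 dt = t/2 - sin(4·π·t)·cos(4·π·t)/(8·π) + C, the region integral is -√(3)/(32·π) + 1/6 and the full one is 1/2.
Taking the ratio, P = (-√(3)/16 + π/3)/π.

P ≈ 0.2989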